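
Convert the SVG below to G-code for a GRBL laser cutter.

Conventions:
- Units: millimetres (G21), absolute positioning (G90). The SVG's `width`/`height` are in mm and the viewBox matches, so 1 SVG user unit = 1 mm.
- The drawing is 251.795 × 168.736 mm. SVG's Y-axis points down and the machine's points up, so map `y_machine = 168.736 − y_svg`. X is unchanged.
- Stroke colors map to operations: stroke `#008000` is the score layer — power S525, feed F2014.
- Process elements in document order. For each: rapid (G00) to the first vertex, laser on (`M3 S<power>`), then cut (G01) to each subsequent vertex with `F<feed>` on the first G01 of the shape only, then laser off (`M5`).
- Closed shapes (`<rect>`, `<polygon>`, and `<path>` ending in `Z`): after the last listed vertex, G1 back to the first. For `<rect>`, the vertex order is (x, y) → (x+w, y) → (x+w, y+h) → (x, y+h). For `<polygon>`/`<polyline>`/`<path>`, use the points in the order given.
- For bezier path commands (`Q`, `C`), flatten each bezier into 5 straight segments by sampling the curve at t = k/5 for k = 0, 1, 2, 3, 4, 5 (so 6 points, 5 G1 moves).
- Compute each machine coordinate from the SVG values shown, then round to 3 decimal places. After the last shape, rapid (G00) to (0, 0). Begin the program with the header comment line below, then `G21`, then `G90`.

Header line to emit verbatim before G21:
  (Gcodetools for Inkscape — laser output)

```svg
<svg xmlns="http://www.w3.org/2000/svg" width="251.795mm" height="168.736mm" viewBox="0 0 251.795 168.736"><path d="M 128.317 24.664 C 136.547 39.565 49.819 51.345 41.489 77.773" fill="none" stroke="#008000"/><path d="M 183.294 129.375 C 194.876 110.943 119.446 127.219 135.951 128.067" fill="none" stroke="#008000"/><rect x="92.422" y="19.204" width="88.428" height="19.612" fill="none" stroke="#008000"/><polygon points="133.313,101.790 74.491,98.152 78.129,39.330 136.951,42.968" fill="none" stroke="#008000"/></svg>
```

(Gcodetools for Inkscape — laser output)
G21
G90
G00 X128.317 Y144.072
M3 S525
G01 X123.247 Y135.364 F2014
G01 X103.708 Y126.552
G01 X78.021 Y116.783
G01 X54.508 Y105.204
G01 X41.489 Y90.963
M5
G00 X183.294 Y39.361
M3 S525
G01 X181.233 Y46.656 F2014
G01 X166.879 Y48.028
G01 X148.821 Y45.883
G01 X135.649 Y42.628
G01 X135.951 Y40.669
M5
G00 X92.422 Y149.532
M3 S525
G01 X180.850 Y149.532 F2014
G01 X180.850 Y129.920
G01 X92.422 Y129.920
G01 X92.422 Y149.532
M5
G00 X133.313 Y66.946
M3 S525
G01 X74.491 Y70.584 F2014
G01 X78.129 Y129.406
G01 X136.951 Y125.768
G01 X133.313 Y66.946
M5
G00 X0.000 Y0.000

Since the viewBox matches the mm dimensions, user units are millimetres directly. The only transform is the Y-flip y_m = 168.736 − y_svg.

Shape 1 is a cubic bezier drawn with `<path>`. Its stroke #008000 means score at S525, F2014. After flipping Y the toolpath is (128.317,144.072) → (123.247,135.364) → (103.708,126.552) → (78.021,116.783) → (54.508,105.204) → (41.489,90.963).

Shape 2 is a cubic bezier drawn with `<path>`. Its stroke #008000 means score at S525, F2014. After flipping Y the toolpath is (183.294,39.361) → (181.233,46.656) → (166.879,48.028) → (148.821,45.883) → (135.649,42.628) → (135.951,40.669).

Shape 3 is a rectangle drawn with `<rect>`. Its stroke #008000 means score at S525, F2014. After flipping Y the toolpath is (92.422,149.532) → (180.850,149.532) → (180.850,129.920) → (92.422,129.920) → (92.422,149.532), returning to the start.

Shape 4 is a regular polygon drawn with `<polygon>`. Its stroke #008000 means score at S525, F2014. After flipping Y the toolpath is (133.313,66.946) → (74.491,70.584) → (78.129,129.406) → (136.951,125.768) → (133.313,66.946), returning to the start.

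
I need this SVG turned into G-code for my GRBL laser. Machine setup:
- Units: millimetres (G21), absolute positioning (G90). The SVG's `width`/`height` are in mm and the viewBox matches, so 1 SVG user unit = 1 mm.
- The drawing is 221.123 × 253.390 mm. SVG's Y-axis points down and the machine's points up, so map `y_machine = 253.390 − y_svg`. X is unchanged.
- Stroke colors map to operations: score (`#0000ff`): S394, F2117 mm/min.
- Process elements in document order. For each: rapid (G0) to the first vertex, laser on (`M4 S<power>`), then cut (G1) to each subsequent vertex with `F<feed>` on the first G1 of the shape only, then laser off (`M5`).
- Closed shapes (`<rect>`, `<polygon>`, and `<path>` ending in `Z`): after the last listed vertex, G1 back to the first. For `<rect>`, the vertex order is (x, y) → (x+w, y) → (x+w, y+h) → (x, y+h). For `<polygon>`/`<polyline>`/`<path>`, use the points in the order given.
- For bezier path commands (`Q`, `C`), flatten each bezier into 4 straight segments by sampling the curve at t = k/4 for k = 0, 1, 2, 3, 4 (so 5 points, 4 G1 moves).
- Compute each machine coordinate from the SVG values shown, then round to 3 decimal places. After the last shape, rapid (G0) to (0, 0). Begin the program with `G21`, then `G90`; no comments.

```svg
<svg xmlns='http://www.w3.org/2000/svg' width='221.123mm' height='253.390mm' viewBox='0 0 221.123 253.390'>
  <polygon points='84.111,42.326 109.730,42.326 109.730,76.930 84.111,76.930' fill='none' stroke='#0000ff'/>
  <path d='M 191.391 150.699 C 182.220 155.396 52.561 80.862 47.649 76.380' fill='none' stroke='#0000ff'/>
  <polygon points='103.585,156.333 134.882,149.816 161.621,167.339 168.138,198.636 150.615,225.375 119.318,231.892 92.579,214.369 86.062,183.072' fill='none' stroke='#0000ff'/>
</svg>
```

G21
G90
G0 X84.111 Y211.064
M4 S394
G1 X109.730 Y211.064 F2117
G1 X109.730 Y176.460
G1 X84.111 Y176.460
G1 X84.111 Y211.064
M5
G0 X191.391 Y102.691
M4 S394
G1 X165.753 Y111.692 F2117
G1 X117.923 Y136.408
G1 X70.891 Y162.846
G1 X47.649 Y177.010
M5
G0 X103.585 Y97.057
M4 S394
G1 X134.882 Y103.574 F2117
G1 X161.621 Y86.051
G1 X168.138 Y54.754
G1 X150.615 Y28.015
G1 X119.318 Y21.498
G1 X92.579 Y39.021
G1 X86.062 Y70.318
G1 X103.585 Y97.057
M5
G0 X0.000 Y0.000

viewBox `0 0 221.123 253.390` with mm width/height → 1 unit = 1 mm. Flip: y_m = 253.390 − y_svg.

**Shape 1** — `<polygon>` rectangle, stroke `#0000ff` → score (S394, F2117). Machine vertices: (84.111,211.064) → (109.730,211.064) → (109.730,176.460) → (84.111,176.460) → (84.111,211.064). Closed: final G1 returns to the first vertex.

**Shape 2** — `<path>` cubic bezier, stroke `#0000ff` → score (S394, F2117). Control points (SVG): P0=(191.391,150.699), P1=(182.220,155.396), P2=(52.561,80.862), P3=(47.649,76.380); sampled at t=k/4. Machine vertices: (191.391,102.691) → (165.753,111.692) → (117.923,136.408) → (70.891,162.846) → (47.649,177.010). Open path.

**Shape 3** — `<polygon>` regular polygon, stroke `#0000ff` → score (S394, F2117). Machine vertices: (103.585,97.057) → (134.882,103.574) → (161.621,86.051) → (168.138,54.754) → (150.615,28.015) → (119.318,21.498) → (92.579,39.021) → (86.062,70.318) → (103.585,97.057). Closed: final G1 returns to the first vertex.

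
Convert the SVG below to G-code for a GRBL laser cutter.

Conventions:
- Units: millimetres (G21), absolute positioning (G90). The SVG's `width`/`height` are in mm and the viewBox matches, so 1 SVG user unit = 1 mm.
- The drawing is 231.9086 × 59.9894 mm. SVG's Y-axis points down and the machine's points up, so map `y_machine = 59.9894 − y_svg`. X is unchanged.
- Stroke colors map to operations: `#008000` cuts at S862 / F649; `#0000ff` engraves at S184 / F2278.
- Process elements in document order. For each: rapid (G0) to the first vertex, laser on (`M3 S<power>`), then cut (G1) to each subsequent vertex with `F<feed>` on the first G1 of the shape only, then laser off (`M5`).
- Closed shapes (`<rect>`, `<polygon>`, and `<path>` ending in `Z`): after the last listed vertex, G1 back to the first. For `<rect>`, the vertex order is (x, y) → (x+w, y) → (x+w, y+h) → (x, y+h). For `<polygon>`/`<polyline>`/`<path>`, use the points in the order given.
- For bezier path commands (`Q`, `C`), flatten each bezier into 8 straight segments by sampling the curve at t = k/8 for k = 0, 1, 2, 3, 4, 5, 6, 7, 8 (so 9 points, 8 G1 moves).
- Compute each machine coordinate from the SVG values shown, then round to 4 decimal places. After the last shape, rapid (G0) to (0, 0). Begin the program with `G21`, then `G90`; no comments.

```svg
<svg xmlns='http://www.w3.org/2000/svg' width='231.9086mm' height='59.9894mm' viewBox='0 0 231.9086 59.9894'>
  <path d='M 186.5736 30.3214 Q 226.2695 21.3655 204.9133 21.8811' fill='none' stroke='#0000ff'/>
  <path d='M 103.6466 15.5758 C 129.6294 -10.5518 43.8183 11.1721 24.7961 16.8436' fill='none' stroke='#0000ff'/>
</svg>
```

G21
G90
G0 X186.5736 Y29.6680
M3 S184
G1 X195.5436 Y31.7590 F2278
G1 X202.6058 Y33.5540
G1 X207.7601 Y35.0530
G1 X211.0065 Y36.2560
G1 X212.3450 Y37.1631
G1 X211.7756 Y37.7741
G1 X209.2984 Y38.0892
G1 X204.9133 Y38.1083
M5
G0 X103.6466 Y44.4136
M3 S184
G1 X108.4986 Y52.0932 F2278
G1 X104.9627 Y56.0356
G1 X95.1317 Y56.9897
G1 X81.0982 Y55.7044
G1 X64.9552 Y52.9284
G1 X48.7953 Y49.4108
G1 X34.7114 Y45.9003
G1 X24.7961 Y43.1458
M5
G0 X0.0000 Y0.0000

1 u = 1 mm; y_m = 59.9894 − y.

[1] `<path>` quadratic bezier, #0000ff→engrave S184 F2278: (186.5736,29.6680) → (195.5436,31.7590) → (202.6058,33.5540) → (207.7601,35.0530) → (211.0065,36.2560) → (212.3450,37.1631) → (211.7756,37.7741) → (209.2984,38.0892) → (204.9133,38.1083)

[2] `<path>` cubic bezier, #0000ff→engrave S184 F2278: (103.6466,44.4136) → (108.4986,52.0932) → (104.9627,56.0356) → (95.1317,56.9897) → (81.0982,55.7044) → (64.9552,52.9284) → (48.7953,49.4108) → (34.7114,45.9003) → (24.7961,43.1458)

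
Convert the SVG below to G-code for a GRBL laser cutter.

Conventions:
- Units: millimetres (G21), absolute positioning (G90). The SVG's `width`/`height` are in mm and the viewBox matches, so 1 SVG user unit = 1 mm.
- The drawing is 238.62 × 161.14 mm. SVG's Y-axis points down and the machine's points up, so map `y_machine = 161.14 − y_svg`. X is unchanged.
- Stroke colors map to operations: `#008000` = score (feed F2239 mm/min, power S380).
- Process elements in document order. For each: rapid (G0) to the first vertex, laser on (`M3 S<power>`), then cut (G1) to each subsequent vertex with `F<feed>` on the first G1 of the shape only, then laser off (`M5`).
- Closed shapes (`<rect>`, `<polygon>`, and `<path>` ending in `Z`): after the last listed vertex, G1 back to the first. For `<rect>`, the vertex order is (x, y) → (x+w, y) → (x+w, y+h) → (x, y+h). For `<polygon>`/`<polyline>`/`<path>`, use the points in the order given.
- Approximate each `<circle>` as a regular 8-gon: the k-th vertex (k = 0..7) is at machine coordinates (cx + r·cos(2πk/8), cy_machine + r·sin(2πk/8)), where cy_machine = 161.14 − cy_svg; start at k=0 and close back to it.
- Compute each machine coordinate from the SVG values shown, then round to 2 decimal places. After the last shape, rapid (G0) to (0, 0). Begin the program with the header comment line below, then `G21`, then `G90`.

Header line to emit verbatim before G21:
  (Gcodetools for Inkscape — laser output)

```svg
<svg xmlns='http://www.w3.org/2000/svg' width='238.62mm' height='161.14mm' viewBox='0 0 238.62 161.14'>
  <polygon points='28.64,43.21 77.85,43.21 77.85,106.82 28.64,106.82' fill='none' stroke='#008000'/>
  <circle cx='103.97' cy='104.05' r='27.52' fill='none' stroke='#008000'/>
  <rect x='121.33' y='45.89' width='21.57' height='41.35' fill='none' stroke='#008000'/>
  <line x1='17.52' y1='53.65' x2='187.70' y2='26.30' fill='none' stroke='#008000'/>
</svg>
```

viewBox `0 0 238.62 161.14` with mm width/height → 1 unit = 1 mm. Flip: y_m = 161.14 − y_svg.

**Shape 1** — `<polygon>` rectangle, stroke `#008000` → score (S380, F2239). Machine vertices: (28.64,117.93) → (77.85,117.93) → (77.85,54.32) → (28.64,54.32) → (28.64,117.93). Closed: final G1 returns to the first vertex.

**Shape 2** — `<circle>` circle, stroke `#008000` → score (S380, F2239). Machine vertices: (131.49,57.09) → (123.43,76.55) → (103.97,84.61) → (84.51,76.55) → (76.45,57.09) → (84.51,37.63) → (103.97,29.57) → (123.43,37.63) → (131.49,57.09). Closed: final G1 returns to the first vertex.

**Shape 3** — `<rect>` rectangle, stroke `#008000` → score (S380, F2239). Machine vertices: (121.33,115.25) → (142.90,115.25) → (142.90,73.90) → (121.33,73.90) → (121.33,115.25). Closed: final G1 returns to the first vertex.

**Shape 4** — `<line>` line segment, stroke `#008000` → score (S380, F2239). Machine vertices: (17.52,107.49) → (187.70,134.84). Open path.

(Gcodetools for Inkscape — laser output)
G21
G90
G0 X28.64 Y117.93
M3 S380
G1 X77.85 Y117.93 F2239
G1 X77.85 Y54.32
G1 X28.64 Y54.32
G1 X28.64 Y117.93
M5
G0 X131.49 Y57.09
M3 S380
G1 X123.43 Y76.55 F2239
G1 X103.97 Y84.61
G1 X84.51 Y76.55
G1 X76.45 Y57.09
G1 X84.51 Y37.63
G1 X103.97 Y29.57
G1 X123.43 Y37.63
G1 X131.49 Y57.09
M5
G0 X121.33 Y115.25
M3 S380
G1 X142.90 Y115.25 F2239
G1 X142.90 Y73.90
G1 X121.33 Y73.90
G1 X121.33 Y115.25
M5
G0 X17.52 Y107.49
M3 S380
G1 X187.70 Y134.84 F2239
M5
G0 X0.00 Y0.00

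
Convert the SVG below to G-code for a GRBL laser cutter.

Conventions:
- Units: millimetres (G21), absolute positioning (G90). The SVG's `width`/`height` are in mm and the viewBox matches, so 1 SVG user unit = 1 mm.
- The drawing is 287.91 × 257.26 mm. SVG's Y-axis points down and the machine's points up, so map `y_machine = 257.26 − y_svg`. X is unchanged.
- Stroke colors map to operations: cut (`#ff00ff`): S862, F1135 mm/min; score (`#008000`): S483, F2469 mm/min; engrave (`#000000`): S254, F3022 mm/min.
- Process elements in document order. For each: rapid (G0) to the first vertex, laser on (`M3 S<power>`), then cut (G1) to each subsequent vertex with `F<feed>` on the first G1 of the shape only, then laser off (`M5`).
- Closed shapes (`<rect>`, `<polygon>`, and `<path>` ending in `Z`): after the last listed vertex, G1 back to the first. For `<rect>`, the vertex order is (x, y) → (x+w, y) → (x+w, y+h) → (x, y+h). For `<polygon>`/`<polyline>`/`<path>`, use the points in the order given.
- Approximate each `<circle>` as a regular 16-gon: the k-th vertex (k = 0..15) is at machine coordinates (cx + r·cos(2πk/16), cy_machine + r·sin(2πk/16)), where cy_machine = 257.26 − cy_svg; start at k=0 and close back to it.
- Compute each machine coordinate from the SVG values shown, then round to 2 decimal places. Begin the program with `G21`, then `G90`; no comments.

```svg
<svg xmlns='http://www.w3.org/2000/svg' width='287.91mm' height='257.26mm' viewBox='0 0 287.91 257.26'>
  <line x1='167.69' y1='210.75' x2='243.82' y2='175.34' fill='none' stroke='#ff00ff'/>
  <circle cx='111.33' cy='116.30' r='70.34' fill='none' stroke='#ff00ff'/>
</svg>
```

Since the viewBox matches the mm dimensions, user units are millimetres directly. The only transform is the Y-flip y_m = 257.26 − y_svg.

Shape 1 is a line segment drawn with `<line>`. Its stroke #ff00ff means cut at S862, F1135. After flipping Y the toolpath is (167.69,46.51) → (243.82,81.92).

Shape 2 is a circle drawn with `<circle>`. Its stroke #ff00ff means cut at S862, F1135. After flipping Y the toolpath is (181.67,140.96) → (176.32,167.88) → (161.07,190.70) → (138.25,205.95) → (111.33,211.30) → (84.41,205.95) → (61.59,190.70) → (46.34,167.88) → (40.99,140.96) → (46.34,114.04) → (61.59,91.22) → (84.41,75.97) → (111.33,70.62) → (138.25,75.97) → (161.07,91.22) → (176.32,114.04) → (181.67,140.96), returning to the start.

G21
G90
G0 X167.69 Y46.51
M3 S862
G1 X243.82 Y81.92 F1135
M5
G0 X181.67 Y140.96
M3 S862
G1 X176.32 Y167.88 F1135
G1 X161.07 Y190.70
G1 X138.25 Y205.95
G1 X111.33 Y211.30
G1 X84.41 Y205.95
G1 X61.59 Y190.70
G1 X46.34 Y167.88
G1 X40.99 Y140.96
G1 X46.34 Y114.04
G1 X61.59 Y91.22
G1 X84.41 Y75.97
G1 X111.33 Y70.62
G1 X138.25 Y75.97
G1 X161.07 Y91.22
G1 X176.32 Y114.04
G1 X181.67 Y140.96
M5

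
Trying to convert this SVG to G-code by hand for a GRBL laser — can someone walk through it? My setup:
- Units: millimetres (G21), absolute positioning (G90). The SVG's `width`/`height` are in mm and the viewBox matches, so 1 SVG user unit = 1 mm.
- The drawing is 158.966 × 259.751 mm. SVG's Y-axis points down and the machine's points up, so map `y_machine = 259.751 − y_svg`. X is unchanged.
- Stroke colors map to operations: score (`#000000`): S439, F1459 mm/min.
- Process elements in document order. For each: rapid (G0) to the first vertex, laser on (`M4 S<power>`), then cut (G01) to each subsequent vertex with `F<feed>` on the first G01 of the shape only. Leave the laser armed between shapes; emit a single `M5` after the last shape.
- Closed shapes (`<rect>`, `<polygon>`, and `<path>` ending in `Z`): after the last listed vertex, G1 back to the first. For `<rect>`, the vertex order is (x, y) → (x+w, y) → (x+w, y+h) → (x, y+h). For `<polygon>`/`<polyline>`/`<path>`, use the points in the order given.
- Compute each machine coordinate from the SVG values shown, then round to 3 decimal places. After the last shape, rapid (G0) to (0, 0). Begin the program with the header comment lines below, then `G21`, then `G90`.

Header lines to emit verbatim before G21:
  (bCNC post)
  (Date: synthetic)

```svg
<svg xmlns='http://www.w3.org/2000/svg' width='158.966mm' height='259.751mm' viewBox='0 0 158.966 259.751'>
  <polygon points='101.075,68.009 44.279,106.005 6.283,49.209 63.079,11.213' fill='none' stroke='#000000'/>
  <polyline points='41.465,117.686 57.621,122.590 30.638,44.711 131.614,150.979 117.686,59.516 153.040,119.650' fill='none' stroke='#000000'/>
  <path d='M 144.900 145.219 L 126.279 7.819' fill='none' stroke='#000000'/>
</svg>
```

(bCNC post)
(Date: synthetic)
G21
G90
G0 X101.075 Y191.742
M4 S439
G01 X44.279 Y153.746 F1459
G01 X6.283 Y210.542
G01 X63.079 Y248.538
G01 X101.075 Y191.742
G0 X41.465 Y142.065
M4 S439
G01 X57.621 Y137.161 F1459
G01 X30.638 Y215.040
G01 X131.614 Y108.772
G01 X117.686 Y200.235
G01 X153.040 Y140.101
G0 X144.900 Y114.532
M4 S439
G01 X126.279 Y251.932 F1459
M5
G0 X0.000 Y0.000

1 u = 1 mm; y_m = 259.751 − y.

[1] `<polygon>` regular polygon, #000000→score S439 F1459: (101.075,191.742) → (44.279,153.746) → (6.283,210.542) → (63.079,248.538) → (101.075,191.742) (closed)

[2] `<polyline>` open polyline, #000000→score S439 F1459: (41.465,142.065) → (57.621,137.161) → (30.638,215.040) → (131.614,108.772) → (117.686,200.235) → (153.040,140.101)

[3] `<path>` line segment, #000000→score S439 F1459: (144.900,114.532) → (126.279,251.932)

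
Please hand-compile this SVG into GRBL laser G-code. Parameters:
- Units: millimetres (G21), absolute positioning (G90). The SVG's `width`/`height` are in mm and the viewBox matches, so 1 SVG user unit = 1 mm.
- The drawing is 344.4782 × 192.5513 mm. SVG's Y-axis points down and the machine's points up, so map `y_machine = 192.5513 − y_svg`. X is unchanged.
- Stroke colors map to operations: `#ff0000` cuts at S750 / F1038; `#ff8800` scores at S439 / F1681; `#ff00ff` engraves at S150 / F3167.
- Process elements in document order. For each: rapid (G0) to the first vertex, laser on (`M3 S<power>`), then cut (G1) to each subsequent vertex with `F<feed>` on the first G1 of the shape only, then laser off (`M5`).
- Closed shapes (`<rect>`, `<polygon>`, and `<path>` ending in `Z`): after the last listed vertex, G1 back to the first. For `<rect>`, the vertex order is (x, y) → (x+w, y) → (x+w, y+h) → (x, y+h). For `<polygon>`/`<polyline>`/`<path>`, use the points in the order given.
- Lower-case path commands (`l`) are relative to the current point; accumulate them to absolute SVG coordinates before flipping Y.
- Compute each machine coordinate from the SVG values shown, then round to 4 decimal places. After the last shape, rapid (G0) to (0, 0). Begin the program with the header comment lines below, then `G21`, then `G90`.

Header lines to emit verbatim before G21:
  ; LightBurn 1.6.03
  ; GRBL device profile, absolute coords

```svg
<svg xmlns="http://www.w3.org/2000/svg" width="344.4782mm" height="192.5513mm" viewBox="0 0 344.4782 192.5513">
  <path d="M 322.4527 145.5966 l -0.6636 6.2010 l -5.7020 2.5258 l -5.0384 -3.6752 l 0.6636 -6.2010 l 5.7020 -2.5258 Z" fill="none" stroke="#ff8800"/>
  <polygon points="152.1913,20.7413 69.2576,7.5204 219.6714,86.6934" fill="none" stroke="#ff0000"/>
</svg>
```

; LightBurn 1.6.03
; GRBL device profile, absolute coords
G21
G90
G0 X322.4527 Y46.9547
M3 S439
G1 X321.7891 Y40.7537 F1681
G1 X316.0871 Y38.2279
G1 X311.0487 Y41.9031
G1 X311.7123 Y48.1041
G1 X317.4143 Y50.6299
G1 X322.4527 Y46.9547
M5
G0 X152.1913 Y171.8100
M3 S750
G1 X69.2576 Y185.0309 F1038
G1 X219.6714 Y105.8579
G1 X152.1913 Y171.8100
M5
G0 X0.0000 Y0.0000

viewBox `0 0 344.4782 192.5513` with mm width/height → 1 unit = 1 mm. Flip: y_m = 192.5513 − y_svg.

**Shape 1** — `<path>` regular polygon, stroke `#ff8800` → score (S439, F1681). Machine vertices: (322.4527,46.9547) → (321.7891,40.7537) → (316.0871,38.2279) → (311.0487,41.9031) → (311.7123,48.1041) → (317.4143,50.6299) → (322.4527,46.9547). Closed: final G1 returns to the first vertex.

**Shape 2** — `<polygon>` closed polygon, stroke `#ff0000` → cut (S750, F1038). Machine vertices: (152.1913,171.8100) → (69.2576,185.0309) → (219.6714,105.8579) → (152.1913,171.8100). Closed: final G1 returns to the first vertex.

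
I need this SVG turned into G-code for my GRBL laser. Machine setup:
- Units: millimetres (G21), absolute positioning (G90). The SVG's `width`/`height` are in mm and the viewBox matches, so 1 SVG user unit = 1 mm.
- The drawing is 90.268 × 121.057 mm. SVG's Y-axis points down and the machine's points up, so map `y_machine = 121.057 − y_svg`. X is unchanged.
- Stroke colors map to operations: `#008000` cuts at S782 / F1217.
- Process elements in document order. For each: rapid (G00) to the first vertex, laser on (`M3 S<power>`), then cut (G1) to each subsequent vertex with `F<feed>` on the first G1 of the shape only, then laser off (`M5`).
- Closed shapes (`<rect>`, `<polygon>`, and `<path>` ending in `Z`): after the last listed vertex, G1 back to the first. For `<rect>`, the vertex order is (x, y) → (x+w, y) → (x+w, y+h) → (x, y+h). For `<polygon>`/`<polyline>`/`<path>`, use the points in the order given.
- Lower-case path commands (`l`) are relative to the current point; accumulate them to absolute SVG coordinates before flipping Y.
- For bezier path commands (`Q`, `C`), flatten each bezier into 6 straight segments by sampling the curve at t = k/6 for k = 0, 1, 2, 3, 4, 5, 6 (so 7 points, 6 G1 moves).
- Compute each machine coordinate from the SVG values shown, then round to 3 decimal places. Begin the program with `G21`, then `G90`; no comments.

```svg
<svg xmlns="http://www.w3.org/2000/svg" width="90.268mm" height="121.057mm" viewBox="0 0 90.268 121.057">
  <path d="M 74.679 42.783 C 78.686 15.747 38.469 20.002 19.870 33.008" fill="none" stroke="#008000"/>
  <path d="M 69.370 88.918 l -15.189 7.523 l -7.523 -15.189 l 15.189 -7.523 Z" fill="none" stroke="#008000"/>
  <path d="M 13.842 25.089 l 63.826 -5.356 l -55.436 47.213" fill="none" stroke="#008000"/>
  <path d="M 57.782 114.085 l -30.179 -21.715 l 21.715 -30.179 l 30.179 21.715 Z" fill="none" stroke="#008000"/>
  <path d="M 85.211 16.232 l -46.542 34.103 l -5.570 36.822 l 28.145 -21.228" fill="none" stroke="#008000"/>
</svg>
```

G21
G90
G00 X74.679 Y78.274
M3 S782
G1 X73.302 Y89.289 F1217
G1 X66.383 Y95.714
G1 X55.752 Y98.177
G1 X43.236 Y97.303
G1 X30.666 Y93.718
G1 X19.870 Y88.049
M5
G00 X69.370 Y32.139
M3 S782
G1 X54.181 Y24.616 F1217
G1 X46.658 Y39.805
G1 X61.847 Y47.328
G1 X69.370 Y32.139
M5
G00 X13.842 Y95.968
M3 S782
G1 X77.668 Y101.324 F1217
G1 X22.232 Y54.111
M5
G00 X57.782 Y6.972
M3 S782
G1 X27.603 Y28.687 F1217
G1 X49.318 Y58.866
G1 X79.497 Y37.151
G1 X57.782 Y6.972
M5
G00 X85.211 Y104.825
M3 S782
G1 X38.669 Y70.722 F1217
G1 X33.099 Y33.900
G1 X61.244 Y55.128
M5

Since the viewBox matches the mm dimensions, user units are millimetres directly. The only transform is the Y-flip y_m = 121.057 − y_svg.

Shape 1 is a cubic bezier drawn with `<path>`. Its stroke #008000 means cut at S782, F1217. After flipping Y the toolpath is (74.679,78.274) → (73.302,89.289) → (66.383,95.714) → (55.752,98.177) → (43.236,97.303) → (30.666,93.718) → (19.870,88.049).

Shape 2 is a regular polygon drawn with `<path>`. Its stroke #008000 means cut at S782, F1217. After flipping Y the toolpath is (69.370,32.139) → (54.181,24.616) → (46.658,39.805) → (61.847,47.328) → (69.370,32.139), returning to the start.

Shape 3 is a open polyline drawn with `<path>`. Its stroke #008000 means cut at S782, F1217. After flipping Y the toolpath is (13.842,95.968) → (77.668,101.324) → (22.232,54.111).

Shape 4 is a regular polygon drawn with `<path>`. Its stroke #008000 means cut at S782, F1217. After flipping Y the toolpath is (57.782,6.972) → (27.603,28.687) → (49.318,58.866) → (79.497,37.151) → (57.782,6.972), returning to the start.

Shape 5 is a open polyline drawn with `<path>`. Its stroke #008000 means cut at S782, F1217. After flipping Y the toolpath is (85.211,104.825) → (38.669,70.722) → (33.099,33.900) → (61.244,55.128).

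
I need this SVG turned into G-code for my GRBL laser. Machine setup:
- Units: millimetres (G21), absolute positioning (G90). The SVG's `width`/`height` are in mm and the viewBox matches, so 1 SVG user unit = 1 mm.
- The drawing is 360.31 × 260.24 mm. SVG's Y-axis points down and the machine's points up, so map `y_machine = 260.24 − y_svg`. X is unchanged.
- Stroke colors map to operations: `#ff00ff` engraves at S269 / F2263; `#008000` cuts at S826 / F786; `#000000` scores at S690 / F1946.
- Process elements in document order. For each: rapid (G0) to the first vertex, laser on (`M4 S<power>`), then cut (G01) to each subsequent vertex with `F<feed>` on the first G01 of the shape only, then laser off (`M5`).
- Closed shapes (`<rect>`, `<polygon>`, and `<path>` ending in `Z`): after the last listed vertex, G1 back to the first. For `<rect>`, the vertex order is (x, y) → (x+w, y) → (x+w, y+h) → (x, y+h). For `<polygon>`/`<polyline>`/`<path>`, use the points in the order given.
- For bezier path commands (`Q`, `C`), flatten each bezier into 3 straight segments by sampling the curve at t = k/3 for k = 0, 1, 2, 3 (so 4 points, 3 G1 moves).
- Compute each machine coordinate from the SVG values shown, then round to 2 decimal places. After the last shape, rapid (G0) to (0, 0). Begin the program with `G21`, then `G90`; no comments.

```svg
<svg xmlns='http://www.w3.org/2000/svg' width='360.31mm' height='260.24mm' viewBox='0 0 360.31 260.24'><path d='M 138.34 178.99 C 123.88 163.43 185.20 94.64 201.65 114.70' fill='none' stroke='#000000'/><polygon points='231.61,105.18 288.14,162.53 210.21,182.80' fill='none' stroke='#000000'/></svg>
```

1 u = 1 mm; y_m = 260.24 − y.

[1] `<path>` cubic bezier, #000000→score S690 F1946: (138.34,81.25) → (144.67,109.29) → (174.71,141.25) → (201.65,145.54)

[2] `<polygon>` regular polygon, #000000→score S690 F1946: (231.61,155.06) → (288.14,97.71) → (210.21,77.44) → (231.61,155.06) (closed)

G21
G90
G0 X138.34 Y81.25
M4 S690
G01 X144.67 Y109.29 F1946
G01 X174.71 Y141.25
G01 X201.65 Y145.54
M5
G0 X231.61 Y155.06
M4 S690
G01 X288.14 Y97.71 F1946
G01 X210.21 Y77.44
G01 X231.61 Y155.06
M5
G0 X0.00 Y0.00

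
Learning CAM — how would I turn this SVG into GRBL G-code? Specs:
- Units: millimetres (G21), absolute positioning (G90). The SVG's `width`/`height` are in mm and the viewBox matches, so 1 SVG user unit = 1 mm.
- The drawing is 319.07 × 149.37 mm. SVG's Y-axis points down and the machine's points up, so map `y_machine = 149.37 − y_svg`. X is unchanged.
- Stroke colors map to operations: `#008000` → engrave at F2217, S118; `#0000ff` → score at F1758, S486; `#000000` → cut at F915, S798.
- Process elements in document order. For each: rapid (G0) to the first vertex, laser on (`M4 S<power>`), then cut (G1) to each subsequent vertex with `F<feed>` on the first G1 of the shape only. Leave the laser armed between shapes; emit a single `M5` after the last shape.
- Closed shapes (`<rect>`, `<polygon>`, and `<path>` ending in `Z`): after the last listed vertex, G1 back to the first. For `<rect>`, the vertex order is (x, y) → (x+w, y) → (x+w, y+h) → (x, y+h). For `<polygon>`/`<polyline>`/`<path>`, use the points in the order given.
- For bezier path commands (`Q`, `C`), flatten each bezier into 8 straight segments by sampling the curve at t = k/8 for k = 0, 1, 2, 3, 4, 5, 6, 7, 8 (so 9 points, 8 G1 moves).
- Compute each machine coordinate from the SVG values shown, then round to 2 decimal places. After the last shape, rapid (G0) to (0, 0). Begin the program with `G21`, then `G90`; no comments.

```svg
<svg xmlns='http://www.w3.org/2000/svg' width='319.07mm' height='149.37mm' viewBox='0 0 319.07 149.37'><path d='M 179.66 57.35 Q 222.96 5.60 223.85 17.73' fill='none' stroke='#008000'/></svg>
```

G21
G90
G0 X179.66 Y92.02
M4 S118
G1 X189.82 Y103.96 F2217
G1 X198.66 Y113.90
G1 X206.17 Y121.85
G1 X212.36 Y127.80
G1 X217.22 Y131.75
G1 X220.75 Y133.71
G1 X222.96 Y133.67
G1 X223.85 Y131.64
M5
G0 X0.00 Y0.00

viewBox `0 0 319.07 149.37` with mm width/height → 1 unit = 1 mm. Flip: y_m = 149.37 − y_svg.

**Shape 1** — `<path>` quadratic bezier, stroke `#008000` → engrave (S118, F2217). Control points (SVG): P0=(179.66,57.35), P1=(222.96,5.60), P2=(223.85,17.73); sampled at t=k/8. Machine vertices: (179.66,92.02) → (189.82,103.96) → (198.66,113.90) → (206.17,121.85) → (212.36,127.80) → (217.22,131.75) → (220.75,133.71) → (222.96,133.67) → (223.85,131.64). Open path.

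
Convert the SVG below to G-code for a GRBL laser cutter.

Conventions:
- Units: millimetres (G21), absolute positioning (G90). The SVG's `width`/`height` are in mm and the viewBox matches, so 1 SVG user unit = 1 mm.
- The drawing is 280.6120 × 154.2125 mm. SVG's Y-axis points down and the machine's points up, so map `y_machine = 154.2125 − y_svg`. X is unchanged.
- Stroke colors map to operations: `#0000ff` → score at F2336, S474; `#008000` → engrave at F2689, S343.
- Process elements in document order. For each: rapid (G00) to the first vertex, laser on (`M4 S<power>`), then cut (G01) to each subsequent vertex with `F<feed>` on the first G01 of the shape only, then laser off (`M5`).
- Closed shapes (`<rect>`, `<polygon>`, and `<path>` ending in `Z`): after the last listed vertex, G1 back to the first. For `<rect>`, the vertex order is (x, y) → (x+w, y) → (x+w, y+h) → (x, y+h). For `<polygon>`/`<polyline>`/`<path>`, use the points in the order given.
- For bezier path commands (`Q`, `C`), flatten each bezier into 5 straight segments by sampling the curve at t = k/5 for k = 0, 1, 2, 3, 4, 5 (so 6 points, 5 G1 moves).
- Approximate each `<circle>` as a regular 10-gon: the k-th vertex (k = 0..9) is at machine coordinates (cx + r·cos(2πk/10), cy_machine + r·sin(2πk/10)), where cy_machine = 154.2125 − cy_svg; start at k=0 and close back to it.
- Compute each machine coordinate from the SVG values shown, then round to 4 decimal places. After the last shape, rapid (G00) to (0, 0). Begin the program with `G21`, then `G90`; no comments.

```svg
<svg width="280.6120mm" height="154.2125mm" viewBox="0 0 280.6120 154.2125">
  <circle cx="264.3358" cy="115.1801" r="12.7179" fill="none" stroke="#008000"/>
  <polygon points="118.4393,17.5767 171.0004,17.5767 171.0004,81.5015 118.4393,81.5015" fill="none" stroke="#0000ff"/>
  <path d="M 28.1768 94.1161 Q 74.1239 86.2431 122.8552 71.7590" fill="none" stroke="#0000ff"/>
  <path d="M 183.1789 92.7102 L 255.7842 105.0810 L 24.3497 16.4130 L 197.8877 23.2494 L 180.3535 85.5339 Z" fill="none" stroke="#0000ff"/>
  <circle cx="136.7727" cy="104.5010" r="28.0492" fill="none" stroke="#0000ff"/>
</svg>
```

viewBox `0 0 280.6120 154.2125` with mm width/height → 1 unit = 1 mm. Flip: y_m = 154.2125 − y_svg.

**Shape 1** — `<circle>` circle, stroke `#008000` → engrave (S343, F2689). Machine vertices: (277.0537,39.0324) → (274.6248,46.5078) → (268.2658,51.1278) → (260.4058,51.1278) → (254.0468,46.5078) → (251.6179,39.0324) → (254.0468,31.5570) → (260.4058,26.9370) → (268.2658,26.9370) → (274.6248,31.5570) → (277.0537,39.0324). Closed: final G1 returns to the first vertex.

**Shape 2** — `<polygon>` rectangle, stroke `#0000ff` → score (S474, F2336). Machine vertices: (118.4393,136.6358) → (171.0004,136.6358) → (171.0004,72.7110) → (118.4393,72.7110) → (118.4393,136.6358). Closed: final G1 returns to the first vertex.

**Shape 3** — `<path>` quadratic bezier, stroke `#0000ff` → score (S474, F2336). Control points (SVG): P0=(28.1768,94.1161), P1=(74.1239,86.2431), P2=(122.8552,71.7590); sampled at t=k/5. Machine vertices: (28.1768,60.0964) → (46.6670,63.5100) → (65.3800,67.4526) → (84.3156,71.9240) → (103.4740,76.9243) → (122.8552,82.4535). Open path.

**Shape 4** — `<path>` closed polygon, stroke `#0000ff` → score (S474, F2336). Machine vertices: (183.1789,61.5023) → (255.7842,49.1315) → (24.3497,137.7995) → (197.8877,130.9631) → (180.3535,68.6786) → (183.1789,61.5023). Closed: final G1 returns to the first vertex.

**Shape 5** — `<circle>` circle, stroke `#0000ff` → score (S474, F2336). Machine vertices: (164.8219,49.7115) → (159.4650,66.1984) → (145.4404,76.3879) → (128.1050,76.3879) → (114.0804,66.1984) → (108.7235,49.7115) → (114.0804,33.2246) → (128.1050,23.0351) → (145.4404,23.0351) → (159.4650,33.2246) → (164.8219,49.7115). Closed: final G1 returns to the first vertex.

G21
G90
G00 X277.0537 Y39.0324
M4 S343
G01 X274.6248 Y46.5078 F2689
G01 X268.2658 Y51.1278
G01 X260.4058 Y51.1278
G01 X254.0468 Y46.5078
G01 X251.6179 Y39.0324
G01 X254.0468 Y31.5570
G01 X260.4058 Y26.9370
G01 X268.2658 Y26.9370
G01 X274.6248 Y31.5570
G01 X277.0537 Y39.0324
M5
G00 X118.4393 Y136.6358
M4 S474
G01 X171.0004 Y136.6358 F2336
G01 X171.0004 Y72.7110
G01 X118.4393 Y72.7110
G01 X118.4393 Y136.6358
M5
G00 X28.1768 Y60.0964
M4 S474
G01 X46.6670 Y63.5100 F2336
G01 X65.3800 Y67.4526
G01 X84.3156 Y71.9240
G01 X103.4740 Y76.9243
G01 X122.8552 Y82.4535
M5
G00 X183.1789 Y61.5023
M4 S474
G01 X255.7842 Y49.1315 F2336
G01 X24.3497 Y137.7995
G01 X197.8877 Y130.9631
G01 X180.3535 Y68.6786
G01 X183.1789 Y61.5023
M5
G00 X164.8219 Y49.7115
M4 S474
G01 X159.4650 Y66.1984 F2336
G01 X145.4404 Y76.3879
G01 X128.1050 Y76.3879
G01 X114.0804 Y66.1984
G01 X108.7235 Y49.7115
G01 X114.0804 Y33.2246
G01 X128.1050 Y23.0351
G01 X145.4404 Y23.0351
G01 X159.4650 Y33.2246
G01 X164.8219 Y49.7115
M5
G00 X0.0000 Y0.0000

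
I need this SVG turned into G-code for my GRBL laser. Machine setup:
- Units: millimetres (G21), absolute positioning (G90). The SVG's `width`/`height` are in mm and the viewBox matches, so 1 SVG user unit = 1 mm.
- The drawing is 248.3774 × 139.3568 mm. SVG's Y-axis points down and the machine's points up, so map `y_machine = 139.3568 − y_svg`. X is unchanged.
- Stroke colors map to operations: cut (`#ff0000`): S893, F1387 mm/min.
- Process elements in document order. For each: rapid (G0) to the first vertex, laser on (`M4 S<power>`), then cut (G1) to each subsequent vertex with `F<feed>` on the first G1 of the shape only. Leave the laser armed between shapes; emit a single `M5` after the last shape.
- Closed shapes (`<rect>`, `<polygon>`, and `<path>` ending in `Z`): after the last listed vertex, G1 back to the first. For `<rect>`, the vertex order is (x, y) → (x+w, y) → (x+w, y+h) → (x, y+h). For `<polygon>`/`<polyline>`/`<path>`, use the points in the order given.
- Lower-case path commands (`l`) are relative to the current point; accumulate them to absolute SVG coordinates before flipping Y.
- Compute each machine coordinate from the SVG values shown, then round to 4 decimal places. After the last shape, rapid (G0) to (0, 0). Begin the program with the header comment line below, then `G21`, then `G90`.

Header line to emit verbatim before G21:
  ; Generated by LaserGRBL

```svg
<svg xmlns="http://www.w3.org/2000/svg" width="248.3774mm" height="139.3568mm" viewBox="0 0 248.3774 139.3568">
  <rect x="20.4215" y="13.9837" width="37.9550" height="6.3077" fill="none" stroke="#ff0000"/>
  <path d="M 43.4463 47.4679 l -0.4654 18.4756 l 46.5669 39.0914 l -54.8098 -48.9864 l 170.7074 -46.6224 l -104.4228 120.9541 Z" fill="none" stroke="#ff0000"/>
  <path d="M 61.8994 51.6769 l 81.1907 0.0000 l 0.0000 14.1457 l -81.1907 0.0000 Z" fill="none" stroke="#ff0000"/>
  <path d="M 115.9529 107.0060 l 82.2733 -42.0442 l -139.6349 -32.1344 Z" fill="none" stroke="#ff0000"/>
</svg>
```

; Generated by LaserGRBL
G21
G90
G0 X20.4215 Y125.3731
M4 S893
G1 X58.3765 Y125.3731 F1387
G1 X58.3765 Y119.0654
G1 X20.4215 Y119.0654
G1 X20.4215 Y125.3731
G0 X43.4463 Y91.8889
M4 S893
G1 X42.9809 Y73.4133 F1387
G1 X89.5478 Y34.3219
G1 X34.7380 Y83.3083
G1 X205.4454 Y129.9307
G1 X101.0226 Y8.9766
G1 X43.4463 Y91.8889
G0 X61.8994 Y87.6799
M4 S893
G1 X143.0901 Y87.6799 F1387
G1 X143.0901 Y73.5342
G1 X61.8994 Y73.5342
G1 X61.8994 Y87.6799
G0 X115.9529 Y32.3508
M4 S893
G1 X198.2262 Y74.3950 F1387
G1 X58.5913 Y106.5294
G1 X115.9529 Y32.3508
M5
G0 X0.0000 Y0.0000

viewBox `0 0 248.3774 139.3568` with mm width/height → 1 unit = 1 mm. Flip: y_m = 139.3568 − y_svg.

**Shape 1** — `<rect>` rectangle, stroke `#ff0000` → cut (S893, F1387). Machine vertices: (20.4215,125.3731) → (58.3765,125.3731) → (58.3765,119.0654) → (20.4215,119.0654) → (20.4215,125.3731). Closed: final G1 returns to the first vertex.

**Shape 2** — `<path>` closed polygon, stroke `#ff0000` → cut (S893, F1387). Machine vertices: (43.4463,91.8889) → (42.9809,73.4133) → (89.5478,34.3219) → (34.7380,83.3083) → (205.4454,129.9307) → (101.0226,8.9766) → (43.4463,91.8889). Closed: final G1 returns to the first vertex.

**Shape 3** — `<path>` rectangle, stroke `#ff0000` → cut (S893, F1387). Machine vertices: (61.8994,87.6799) → (143.0901,87.6799) → (143.0901,73.5342) → (61.8994,73.5342) → (61.8994,87.6799). Closed: final G1 returns to the first vertex.

**Shape 4** — `<path>` closed polygon, stroke `#ff0000` → cut (S893, F1387). Machine vertices: (115.9529,32.3508) → (198.2262,74.3950) → (58.5913,106.5294) → (115.9529,32.3508). Closed: final G1 returns to the first vertex.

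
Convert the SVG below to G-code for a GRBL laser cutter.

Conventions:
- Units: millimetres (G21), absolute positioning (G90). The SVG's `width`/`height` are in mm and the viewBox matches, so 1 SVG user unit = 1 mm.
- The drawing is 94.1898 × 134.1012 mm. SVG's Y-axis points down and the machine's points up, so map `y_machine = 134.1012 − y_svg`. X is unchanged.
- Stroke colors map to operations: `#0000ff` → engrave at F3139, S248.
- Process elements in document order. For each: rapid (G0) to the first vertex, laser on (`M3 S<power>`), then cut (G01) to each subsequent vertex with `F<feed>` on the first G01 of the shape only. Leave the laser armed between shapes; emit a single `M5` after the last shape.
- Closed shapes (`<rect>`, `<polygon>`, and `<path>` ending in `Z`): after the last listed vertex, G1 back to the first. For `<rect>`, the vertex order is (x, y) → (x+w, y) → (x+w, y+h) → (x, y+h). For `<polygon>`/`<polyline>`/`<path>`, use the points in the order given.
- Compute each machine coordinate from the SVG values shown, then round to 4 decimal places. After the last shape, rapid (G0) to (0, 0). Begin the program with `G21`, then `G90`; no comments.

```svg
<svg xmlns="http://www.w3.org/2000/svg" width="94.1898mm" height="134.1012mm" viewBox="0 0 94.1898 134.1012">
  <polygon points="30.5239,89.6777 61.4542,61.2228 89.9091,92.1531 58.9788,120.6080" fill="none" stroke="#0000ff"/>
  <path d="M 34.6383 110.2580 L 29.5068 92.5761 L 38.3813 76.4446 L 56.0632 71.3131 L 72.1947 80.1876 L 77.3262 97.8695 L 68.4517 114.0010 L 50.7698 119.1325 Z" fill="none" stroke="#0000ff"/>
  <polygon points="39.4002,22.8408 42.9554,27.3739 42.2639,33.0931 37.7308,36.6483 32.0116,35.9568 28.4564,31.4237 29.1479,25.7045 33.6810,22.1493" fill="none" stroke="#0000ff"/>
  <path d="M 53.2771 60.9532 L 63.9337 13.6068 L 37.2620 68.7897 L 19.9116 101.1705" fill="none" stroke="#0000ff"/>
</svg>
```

viewBox `0 0 94.1898 134.1012` with mm width/height → 1 unit = 1 mm. Flip: y_m = 134.1012 − y_svg.

**Shape 1** — `<polygon>` regular polygon, stroke `#0000ff` → engrave (S248, F3139). Machine vertices: (30.5239,44.4235) → (61.4542,72.8784) → (89.9091,41.9481) → (58.9788,13.4932) → (30.5239,44.4235). Closed: final G1 returns to the first vertex.

**Shape 2** — `<path>` regular polygon, stroke `#0000ff` → engrave (S248, F3139). Machine vertices: (34.6383,23.8432) → (29.5068,41.5251) → (38.3813,57.6566) → (56.0632,62.7881) → (72.1947,53.9136) → (77.3262,36.2317) → (68.4517,20.1002) → (50.7698,14.9687) → (34.6383,23.8432). Closed: final G1 returns to the first vertex.

**Shape 3** — `<polygon>` regular polygon, stroke `#0000ff` → engrave (S248, F3139). Machine vertices: (39.4002,111.2604) → (42.9554,106.7273) → (42.2639,101.0081) → (37.7308,97.4529) → (32.0116,98.1444) → (28.4564,102.6775) → (29.1479,108.3967) → (33.6810,111.9519) → (39.4002,111.2604). Closed: final G1 returns to the first vertex.

**Shape 4** — `<path>` open polyline, stroke `#0000ff` → engrave (S248, F3139). Machine vertices: (53.2771,73.1480) → (63.9337,120.4944) → (37.2620,65.3115) → (19.9116,32.9307). Open path.

G21
G90
G0 X30.5239 Y44.4235
M3 S248
G01 X61.4542 Y72.8784 F3139
G01 X89.9091 Y41.9481
G01 X58.9788 Y13.4932
G01 X30.5239 Y44.4235
G0 X34.6383 Y23.8432
M3 S248
G01 X29.5068 Y41.5251 F3139
G01 X38.3813 Y57.6566
G01 X56.0632 Y62.7881
G01 X72.1947 Y53.9136
G01 X77.3262 Y36.2317
G01 X68.4517 Y20.1002
G01 X50.7698 Y14.9687
G01 X34.6383 Y23.8432
G0 X39.4002 Y111.2604
M3 S248
G01 X42.9554 Y106.7273 F3139
G01 X42.2639 Y101.0081
G01 X37.7308 Y97.4529
G01 X32.0116 Y98.1444
G01 X28.4564 Y102.6775
G01 X29.1479 Y108.3967
G01 X33.6810 Y111.9519
G01 X39.4002 Y111.2604
G0 X53.2771 Y73.1480
M3 S248
G01 X63.9337 Y120.4944 F3139
G01 X37.2620 Y65.3115
G01 X19.9116 Y32.9307
M5
G0 X0.0000 Y0.0000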